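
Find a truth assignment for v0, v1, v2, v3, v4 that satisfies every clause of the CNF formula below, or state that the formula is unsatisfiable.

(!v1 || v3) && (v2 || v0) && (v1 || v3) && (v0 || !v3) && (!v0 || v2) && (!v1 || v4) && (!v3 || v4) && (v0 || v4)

Branch on v1: set v1 = false.
From the singleton clause (v3), v3 = true.
From the singleton clause (v0), v0 = true.
From the singleton clause (v2), v2 = true.
From the singleton clause (v4), v4 = true.
Every clause now holds.

v0 ↦ true; v1 ↦ false; v2 ↦ true; v3 ↦ true; v4 ↦ true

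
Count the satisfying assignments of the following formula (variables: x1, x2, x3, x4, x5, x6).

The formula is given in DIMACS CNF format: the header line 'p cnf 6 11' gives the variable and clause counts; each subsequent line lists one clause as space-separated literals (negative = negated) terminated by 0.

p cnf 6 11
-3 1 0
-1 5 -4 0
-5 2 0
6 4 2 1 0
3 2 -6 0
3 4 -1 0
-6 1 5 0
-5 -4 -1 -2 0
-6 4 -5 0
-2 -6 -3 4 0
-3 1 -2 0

There are 2^6 = 64 truth assignments over (x1, x2, x3, x4, x5, x6).
Split on x5. With x5 = True, the clauses containing x5 are satisfied and ¬x5 drops from the rest; 4 of the 2^5 = 32 assignments to the other variables satisfy what remains.
With x5 = False, by the same count on the reduced clause set, 6 assignments work.
(One model: x1=F, x2=F, x3=F, x4=T, x5=F, x6=F.)
Total: 4 + 6 = 10.

10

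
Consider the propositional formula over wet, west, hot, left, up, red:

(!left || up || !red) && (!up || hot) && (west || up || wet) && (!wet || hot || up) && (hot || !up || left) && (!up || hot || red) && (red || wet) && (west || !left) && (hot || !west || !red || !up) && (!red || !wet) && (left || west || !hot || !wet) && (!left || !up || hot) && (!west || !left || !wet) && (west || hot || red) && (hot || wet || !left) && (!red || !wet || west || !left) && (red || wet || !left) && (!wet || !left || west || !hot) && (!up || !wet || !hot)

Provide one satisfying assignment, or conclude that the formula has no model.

wet=false, west=true, hot=true, left=false, up=true, red=true

Suppose up = true.
From the singleton clause (hot), hot = true.
From the singleton clause (!wet), wet = false.
From the singleton clause (red), red = true.
Suppose west = true.
All clauses hold; left can take either value.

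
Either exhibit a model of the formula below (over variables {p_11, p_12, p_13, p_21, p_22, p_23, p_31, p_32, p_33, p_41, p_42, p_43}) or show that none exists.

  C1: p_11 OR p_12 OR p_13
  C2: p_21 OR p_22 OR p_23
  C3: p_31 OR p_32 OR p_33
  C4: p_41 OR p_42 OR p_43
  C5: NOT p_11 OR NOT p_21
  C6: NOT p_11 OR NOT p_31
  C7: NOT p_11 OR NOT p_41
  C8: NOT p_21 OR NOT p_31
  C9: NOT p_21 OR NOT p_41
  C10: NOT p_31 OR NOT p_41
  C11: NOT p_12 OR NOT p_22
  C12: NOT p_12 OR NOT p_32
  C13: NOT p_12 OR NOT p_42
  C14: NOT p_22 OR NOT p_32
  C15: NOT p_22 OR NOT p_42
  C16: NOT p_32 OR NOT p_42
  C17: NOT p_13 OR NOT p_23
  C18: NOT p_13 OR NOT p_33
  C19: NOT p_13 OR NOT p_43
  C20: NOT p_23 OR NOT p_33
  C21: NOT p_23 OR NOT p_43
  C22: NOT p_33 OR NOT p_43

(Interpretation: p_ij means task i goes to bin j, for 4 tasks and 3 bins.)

Try p_11 = false.
Try p_12 = true.
From the singleton clause (NOT p_22), p_22 = false.
From the singleton clause (NOT p_32), p_32 = false.
From the singleton clause (NOT p_42), p_42 = false.
Try p_21 = true.
From the singleton clause (NOT p_31), p_31 = false.
From the singleton clause (p_33), p_33 = true.
From the singleton clause (NOT p_41), p_41 = false.
From the singleton clause (p_43), p_43 = true.
Now (NOT p_43) is unsatisfied and unit — conflict.
Backtrack on p_21: now try p_21 = false.
From the singleton clause (p_23), p_23 = true.
From the singleton clause (NOT p_13), p_13 = false.
From the singleton clause (NOT p_33), p_33 = false.
From the singleton clause (p_31), p_31 = true.
From the singleton clause (NOT p_41), p_41 = false.
From the singleton clause (p_43), p_43 = true.
Now (NOT p_43) is unsatisfied and unit — conflict.
Either choice for p_21 ends in contradiction.
Backtrack on p_12: now try p_12 = false.
From the singleton clause (p_13), p_13 = true.
From the singleton clause (NOT p_23), p_23 = false.
From the singleton clause (NOT p_33), p_33 = false.
From the singleton clause (NOT p_43), p_43 = false.
Try p_21 = true.
From the singleton clause (NOT p_31), p_31 = false.
From the singleton clause (p_32), p_32 = true.
From the singleton clause (NOT p_41), p_41 = false.
From the singleton clause (p_42), p_42 = true.
Now (NOT p_42) is unsatisfied and unit — conflict.
Backtrack on p_21: now try p_21 = false.
From the singleton clause (p_22), p_22 = true.
From the singleton clause (NOT p_32), p_32 = false.
From the singleton clause (p_31), p_31 = true.
From the singleton clause (NOT p_41), p_41 = false.
From the singleton clause (p_42), p_42 = true.
Now (NOT p_42) is unsatisfied and unit — conflict.
Either choice for p_21 ends in contradiction.
Either choice for p_12 ends in contradiction.
Backtrack on p_11: now try p_11 = true.
From the singleton clause (NOT p_21), p_21 = false.
From the singleton clause (NOT p_31), p_31 = false.
From the singleton clause (NOT p_41), p_41 = false.
Try p_22 = true.
From the singleton clause (NOT p_12), p_12 = false.
From the singleton clause (NOT p_32), p_32 = false.
From the singleton clause (p_33), p_33 = true.
From the singleton clause (NOT p_42), p_42 = false.
From the singleton clause (p_43), p_43 = true.
Now (NOT p_43) is unsatisfied and unit — conflict.
Backtrack on p_22: now try p_22 = false.
From the singleton clause (p_23), p_23 = true.
From the singleton clause (NOT p_13), p_13 = false.
From the singleton clause (NOT p_33), p_33 = false.
From the singleton clause (p_32), p_32 = true.
From the singleton clause (NOT p_12), p_12 = false.
From the singleton clause (NOT p_42), p_42 = false.
From the singleton clause (p_43), p_43 = true.
Now (NOT p_43) is unsatisfied and unit — conflict.
Either choice for p_22 ends in contradiction.
Either choice for p_11 ends in contradiction.

UNSATISFIABLE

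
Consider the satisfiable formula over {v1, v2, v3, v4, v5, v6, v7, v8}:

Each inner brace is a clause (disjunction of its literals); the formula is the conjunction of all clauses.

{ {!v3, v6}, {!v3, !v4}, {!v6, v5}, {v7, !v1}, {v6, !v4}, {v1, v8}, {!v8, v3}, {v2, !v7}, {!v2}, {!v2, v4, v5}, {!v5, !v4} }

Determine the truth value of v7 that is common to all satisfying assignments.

False

Suppose v7 = true.
Unit clause (v2) forces v2 = true.
That conflicts with the unit clause (!v2).
So every satisfying assignment has v7 = False.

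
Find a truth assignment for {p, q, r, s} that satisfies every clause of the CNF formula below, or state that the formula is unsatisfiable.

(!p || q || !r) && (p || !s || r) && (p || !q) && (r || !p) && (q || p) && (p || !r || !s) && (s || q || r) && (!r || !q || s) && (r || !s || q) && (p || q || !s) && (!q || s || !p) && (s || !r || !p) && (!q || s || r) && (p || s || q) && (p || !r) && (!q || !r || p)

p ↦ true, q ↦ true, r ↦ true, s ↦ true

Try p = true.
Unit clause (r) forces r = true.
Unit clause (q) forces q = true.
Unit clause (s) forces s = true.
All clauses are satisfied.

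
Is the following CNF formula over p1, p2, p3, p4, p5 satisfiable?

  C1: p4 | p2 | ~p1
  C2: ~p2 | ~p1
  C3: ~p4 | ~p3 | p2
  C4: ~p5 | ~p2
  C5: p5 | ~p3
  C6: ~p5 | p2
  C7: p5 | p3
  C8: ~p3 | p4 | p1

No, unsatisfiable

Branch on p2: set p2 = 0.
From the singleton clause (~p5), p5 = 0.
From the singleton clause (~p3), p3 = 0.
That conflicts with the unit clause (p3).
So p2 must be the other value — set p2 = 1.
From the singleton clause (~p1), p1 = 0.
From the singleton clause (~p5), p5 = 0.
From the singleton clause (~p3), p3 = 0.
That conflicts with the unit clause (p3).
Either choice for p2 ends in contradiction.
No assignment satisfies every clause.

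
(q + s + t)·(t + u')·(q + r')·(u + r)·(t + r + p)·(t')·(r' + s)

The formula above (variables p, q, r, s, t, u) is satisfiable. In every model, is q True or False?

True

Suppose q = 0.
The clause (r') is unit, so r = 0.
The clause (u) is unit, so u = 1.
The clause (t) is unit, so t = 1.
Now (t') is unsatisfied and unit — conflict.
So every satisfying assignment has q = True.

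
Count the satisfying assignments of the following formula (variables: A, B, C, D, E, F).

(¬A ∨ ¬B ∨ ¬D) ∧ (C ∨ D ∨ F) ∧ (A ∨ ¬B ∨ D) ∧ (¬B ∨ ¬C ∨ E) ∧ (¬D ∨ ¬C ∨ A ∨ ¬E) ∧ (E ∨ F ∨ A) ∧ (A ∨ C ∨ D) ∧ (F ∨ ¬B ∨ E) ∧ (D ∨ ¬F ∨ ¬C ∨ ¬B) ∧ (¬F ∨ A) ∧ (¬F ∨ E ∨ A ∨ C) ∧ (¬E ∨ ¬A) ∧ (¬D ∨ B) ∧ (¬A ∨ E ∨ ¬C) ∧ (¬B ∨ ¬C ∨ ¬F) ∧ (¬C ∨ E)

There are 2^6 = 64 truth assignments over (A, B, C, D, E, F).
Split on D. With D = True, the clauses containing D are satisfied and ¬D drops from the rest; 1 of the 2^5 = 32 assignments to the other variables satisfy what remains.
With D = False, by the same count on the reduced clause set, 3 assignments work.
(One model: A=F, B=F, C=T, D=F, E=T, F=F.)
Total: 1 + 3 = 4.

4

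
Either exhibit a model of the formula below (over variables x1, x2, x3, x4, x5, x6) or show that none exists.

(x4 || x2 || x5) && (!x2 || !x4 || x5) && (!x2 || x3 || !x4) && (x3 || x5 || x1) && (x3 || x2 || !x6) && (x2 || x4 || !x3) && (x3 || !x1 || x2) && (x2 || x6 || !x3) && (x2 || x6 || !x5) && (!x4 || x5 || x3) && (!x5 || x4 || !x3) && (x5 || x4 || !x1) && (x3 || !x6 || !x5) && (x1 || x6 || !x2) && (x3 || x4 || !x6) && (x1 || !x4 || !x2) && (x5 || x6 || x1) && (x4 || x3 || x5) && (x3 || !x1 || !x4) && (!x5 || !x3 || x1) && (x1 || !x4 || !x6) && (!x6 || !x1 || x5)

Branch on x4: set x4 = true.
Branch on x2: set x2 = true.
From the singleton clause (x5), x5 = true.
From the singleton clause (x3), x3 = true.
From the singleton clause (x1), x1 = true.
All clauses hold; x6 can take either value.

x1=true, x2=true, x3=true, x4=true, x5=true, x6=true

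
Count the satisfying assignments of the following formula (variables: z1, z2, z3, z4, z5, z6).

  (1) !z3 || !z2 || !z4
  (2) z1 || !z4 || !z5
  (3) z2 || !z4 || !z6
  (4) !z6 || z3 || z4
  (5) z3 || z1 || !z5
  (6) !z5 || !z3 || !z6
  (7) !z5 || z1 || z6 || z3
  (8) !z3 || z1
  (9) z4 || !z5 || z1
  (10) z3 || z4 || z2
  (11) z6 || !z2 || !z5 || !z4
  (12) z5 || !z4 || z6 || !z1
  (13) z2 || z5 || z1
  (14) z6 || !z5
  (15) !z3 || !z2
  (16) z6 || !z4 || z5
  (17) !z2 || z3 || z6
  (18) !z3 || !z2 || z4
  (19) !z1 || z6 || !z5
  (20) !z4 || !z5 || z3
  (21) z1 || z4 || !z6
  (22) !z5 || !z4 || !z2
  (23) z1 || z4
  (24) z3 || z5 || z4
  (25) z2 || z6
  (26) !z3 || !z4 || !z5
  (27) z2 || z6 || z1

3

There are 2^6 = 64 truth assignments over (z1, z2, z3, z4, z5, z6).
Split on z4. With z4 = true, the clauses containing z4 are satisfied and !z4 drops from the rest; 2 of the 2^5 = 32 assignments to the other variables satisfy what remains.
With z4 = false, by the same count on the reduced clause set, 1 assignment works.
(One model: z1=F, z2=T, z3=F, z4=T, z5=F, z6=T.)
Total: 2 + 1 = 3.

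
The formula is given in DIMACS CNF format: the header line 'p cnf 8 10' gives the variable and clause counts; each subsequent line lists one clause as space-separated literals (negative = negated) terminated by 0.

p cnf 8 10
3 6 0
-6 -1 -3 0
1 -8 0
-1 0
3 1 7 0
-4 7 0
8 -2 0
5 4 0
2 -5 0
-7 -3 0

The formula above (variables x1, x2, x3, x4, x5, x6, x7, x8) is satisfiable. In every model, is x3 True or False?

Suppose x3 = True.
Unit clause (¬x1) forces x1 = False.
Unit clause (¬x8) forces x8 = False.
Unit clause (¬x2) forces x2 = False.
Unit clause (¬x5) forces x5 = False.
Unit clause (x4) forces x4 = True.
Unit clause (x7) forces x7 = True.
Now (¬x7) is unsatisfied and unit — conflict.
So every satisfying assignment has x3 = False.

False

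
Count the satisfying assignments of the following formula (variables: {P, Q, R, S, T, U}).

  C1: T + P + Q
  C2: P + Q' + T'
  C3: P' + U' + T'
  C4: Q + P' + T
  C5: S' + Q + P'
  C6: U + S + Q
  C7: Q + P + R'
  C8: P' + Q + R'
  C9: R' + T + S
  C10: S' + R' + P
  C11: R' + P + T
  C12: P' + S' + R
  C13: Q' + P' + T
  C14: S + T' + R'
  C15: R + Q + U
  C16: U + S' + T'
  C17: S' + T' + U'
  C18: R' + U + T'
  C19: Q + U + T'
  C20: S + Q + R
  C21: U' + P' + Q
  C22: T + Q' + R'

There are 2^6 = 64 truth assignments over (P, Q, R, S, T, U).
Split on S. With S = 1, the clauses containing S are satisfied and S' drops from the rest; 2 of the 2^5 = 32 assignments to the other variables satisfy what remains.
With S = 0, by the same count on the reduced clause set, 3 assignments work.
Total: 2 + 3 = 5.

5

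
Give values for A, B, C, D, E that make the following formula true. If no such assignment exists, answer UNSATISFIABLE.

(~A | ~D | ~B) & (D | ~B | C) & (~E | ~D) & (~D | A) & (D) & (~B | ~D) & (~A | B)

(D) alone gives D = 1.
(~E) alone gives E = 0.
(A) alone gives A = 1.
(~B) alone gives B = 0.
But (B) is also a unit clause — contradiction.

UNSATISFIABLE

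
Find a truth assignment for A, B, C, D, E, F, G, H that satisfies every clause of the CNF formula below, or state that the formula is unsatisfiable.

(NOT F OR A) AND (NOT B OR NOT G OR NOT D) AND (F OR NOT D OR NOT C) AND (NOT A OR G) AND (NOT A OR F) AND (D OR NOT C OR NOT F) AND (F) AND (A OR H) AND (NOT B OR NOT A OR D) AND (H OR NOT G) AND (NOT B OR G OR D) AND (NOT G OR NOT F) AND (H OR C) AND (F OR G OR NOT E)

UNSATISFIABLE

The clause (F) is unit, so F = true.
The clause (A) is unit, so A = true.
The clause (G) is unit, so G = true.
That conflicts with the unit clause (NOT G).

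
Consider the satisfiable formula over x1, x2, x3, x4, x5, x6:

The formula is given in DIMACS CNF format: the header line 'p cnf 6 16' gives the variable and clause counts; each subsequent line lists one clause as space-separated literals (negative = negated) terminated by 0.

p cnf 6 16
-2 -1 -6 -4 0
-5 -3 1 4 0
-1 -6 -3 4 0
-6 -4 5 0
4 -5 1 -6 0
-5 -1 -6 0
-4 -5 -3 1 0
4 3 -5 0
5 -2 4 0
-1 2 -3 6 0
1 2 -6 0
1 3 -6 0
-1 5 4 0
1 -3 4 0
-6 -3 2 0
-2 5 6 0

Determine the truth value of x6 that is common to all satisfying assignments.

Suppose x6 = True.
Branch on x4: set x4 = False.
Branch on x1: set x1 = False.
From the singleton clause (¬x5), x5 = False.
From the singleton clause (¬x2), x2 = False.
That conflicts with the unit clause (x2).
Backtrack on x1: now try x1 = True.
From the singleton clause (¬x3), x3 = False.
From the singleton clause (¬x5), x5 = False.
That conflicts with the unit clause (x5).
Both values of x1 lead to a conflict.
Backtrack on x4: now try x4 = True.
From the singleton clause (x5), x5 = True.
From the singleton clause (¬x1), x1 = False.
From the singleton clause (¬x3), x3 = False.
That conflicts with the unit clause (x3).
Both values of x4 lead to a conflict.
So every satisfying assignment has x6 = False.

False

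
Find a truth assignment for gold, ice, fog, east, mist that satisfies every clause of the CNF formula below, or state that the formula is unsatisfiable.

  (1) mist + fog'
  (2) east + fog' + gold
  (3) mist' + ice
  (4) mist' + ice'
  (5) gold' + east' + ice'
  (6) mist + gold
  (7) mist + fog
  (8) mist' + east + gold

UNSATISFIABLE

Suppose mist = 1.
(ice) alone gives ice = 1.
But (ice') is also a unit clause — contradiction.
Undo mist and try mist = 0.
(fog') alone gives fog = 0.
But (fog) is also a unit clause — contradiction.
Either choice for mist ends in contradiction.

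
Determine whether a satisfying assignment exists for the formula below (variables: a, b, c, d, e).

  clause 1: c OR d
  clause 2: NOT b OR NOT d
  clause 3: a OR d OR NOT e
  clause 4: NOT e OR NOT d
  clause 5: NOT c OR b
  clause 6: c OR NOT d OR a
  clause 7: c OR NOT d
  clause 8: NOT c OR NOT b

No

Case c = true:
(b) alone gives b = true.
That conflicts with the unit clause (NOT b).
Backtrack on c: now try c = false.
(d) alone gives d = true.
That conflicts with the unit clause (NOT d).
Both values of c lead to a conflict.
No assignment satisfies every clause.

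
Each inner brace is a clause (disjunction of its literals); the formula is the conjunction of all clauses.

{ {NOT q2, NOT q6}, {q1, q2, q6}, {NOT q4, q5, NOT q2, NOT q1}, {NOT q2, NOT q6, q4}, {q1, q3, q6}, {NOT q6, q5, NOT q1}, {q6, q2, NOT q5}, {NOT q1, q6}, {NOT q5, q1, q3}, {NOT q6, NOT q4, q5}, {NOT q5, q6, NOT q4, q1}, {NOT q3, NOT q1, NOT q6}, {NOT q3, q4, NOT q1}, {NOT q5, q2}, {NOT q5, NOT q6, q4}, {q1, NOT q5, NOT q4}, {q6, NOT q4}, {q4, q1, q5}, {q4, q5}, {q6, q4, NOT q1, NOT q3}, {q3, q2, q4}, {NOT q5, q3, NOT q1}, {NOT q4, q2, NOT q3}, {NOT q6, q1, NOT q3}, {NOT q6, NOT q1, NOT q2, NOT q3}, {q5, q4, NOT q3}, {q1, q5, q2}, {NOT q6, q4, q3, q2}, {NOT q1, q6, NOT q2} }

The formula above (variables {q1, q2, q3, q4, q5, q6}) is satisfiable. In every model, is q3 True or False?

True

Suppose q3 = false.
Try q2 = false.
Unit clause (NOT q5) forces q5 = false.
Unit clause (q4) forces q4 = true.
Unit clause (NOT q6) forces q6 = false.
Now (q6) is unsatisfied and unit — conflict.
Backtrack on q2: now try q2 = true.
Unit clause (NOT q6) forces q6 = false.
Unit clause (q1) forces q1 = true.
Now (NOT q1) is unsatisfied and unit — conflict.
Either choice for q2 ends in contradiction.
So every satisfying assignment has q3 = True.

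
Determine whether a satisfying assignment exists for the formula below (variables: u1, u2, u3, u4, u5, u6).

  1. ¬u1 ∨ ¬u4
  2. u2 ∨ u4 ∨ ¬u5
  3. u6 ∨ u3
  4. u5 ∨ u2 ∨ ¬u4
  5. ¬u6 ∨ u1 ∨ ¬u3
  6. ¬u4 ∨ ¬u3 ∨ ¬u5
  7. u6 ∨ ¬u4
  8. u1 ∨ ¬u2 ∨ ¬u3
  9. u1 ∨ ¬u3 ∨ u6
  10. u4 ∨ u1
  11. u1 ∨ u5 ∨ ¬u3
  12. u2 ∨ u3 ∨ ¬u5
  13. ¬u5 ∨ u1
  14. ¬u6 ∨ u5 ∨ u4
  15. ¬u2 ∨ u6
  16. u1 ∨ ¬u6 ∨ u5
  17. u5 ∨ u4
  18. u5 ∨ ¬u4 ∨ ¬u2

Satisfiable

Try u1 = True.
From the singleton clause (¬u4), u4 = False.
From the singleton clause (u5), u5 = True.
From the singleton clause (u2), u2 = True.
From the singleton clause (u6), u6 = True.
Every clause is now satisfied; u3 is unconstrained.
A satisfying assignment: u1 ↦ True,  u2 ↦ True,  u3 ↦ False,  u4 ↦ False,  u5 ↦ True,  u6 ↦ True.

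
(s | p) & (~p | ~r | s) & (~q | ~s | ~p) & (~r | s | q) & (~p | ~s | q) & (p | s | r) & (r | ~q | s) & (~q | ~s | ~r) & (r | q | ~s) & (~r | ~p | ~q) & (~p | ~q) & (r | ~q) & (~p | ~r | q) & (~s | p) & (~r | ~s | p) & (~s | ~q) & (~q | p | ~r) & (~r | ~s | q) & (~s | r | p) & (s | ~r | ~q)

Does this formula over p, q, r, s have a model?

Case s = 0:
From the singleton clause (p), p = 1.
From the singleton clause (~r), r = 0.
From the singleton clause (~q), q = 0.
This assignment satisfies each clause.
A satisfying assignment: p=1; q=0; r=0; s=0.

Yes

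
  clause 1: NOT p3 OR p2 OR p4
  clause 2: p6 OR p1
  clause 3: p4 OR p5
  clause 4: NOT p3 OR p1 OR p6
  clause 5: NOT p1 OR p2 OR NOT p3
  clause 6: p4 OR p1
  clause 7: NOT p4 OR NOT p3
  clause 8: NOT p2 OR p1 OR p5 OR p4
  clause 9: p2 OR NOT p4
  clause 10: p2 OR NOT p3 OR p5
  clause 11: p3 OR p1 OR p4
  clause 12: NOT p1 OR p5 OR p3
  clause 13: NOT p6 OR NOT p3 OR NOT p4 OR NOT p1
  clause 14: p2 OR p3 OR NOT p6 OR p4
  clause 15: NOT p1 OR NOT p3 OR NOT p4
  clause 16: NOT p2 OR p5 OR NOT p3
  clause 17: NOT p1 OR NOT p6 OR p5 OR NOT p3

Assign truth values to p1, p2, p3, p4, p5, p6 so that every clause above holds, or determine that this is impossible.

Case p6 = false:
The clause (p1) is unit, so p1 = true.
Case p4 = false:
The clause (p5) is unit, so p5 = true.
Case p3 = true:
The clause (p2) is unit, so p2 = true.
Every clause now holds.

p1=true,  p2=true,  p3=true,  p4=false,  p5=true,  p6=false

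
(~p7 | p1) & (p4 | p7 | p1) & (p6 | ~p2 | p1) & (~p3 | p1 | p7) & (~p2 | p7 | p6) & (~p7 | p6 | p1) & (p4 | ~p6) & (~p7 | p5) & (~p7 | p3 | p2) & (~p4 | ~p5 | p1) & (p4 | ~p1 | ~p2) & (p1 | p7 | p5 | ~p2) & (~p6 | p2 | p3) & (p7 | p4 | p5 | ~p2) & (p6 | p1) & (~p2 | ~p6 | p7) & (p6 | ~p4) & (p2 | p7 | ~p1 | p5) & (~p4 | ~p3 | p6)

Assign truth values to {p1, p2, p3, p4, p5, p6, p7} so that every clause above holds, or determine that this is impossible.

p1 ↦ 1, p2 ↦ 1, p3 ↦ 0, p4 ↦ 1, p5 ↦ 1, p6 ↦ 1, p7 ↦ 1

Case p7 = 1:
From the singleton clause (p1), p1 = 1.
From the singleton clause (p5), p5 = 1.
Case p4 = 1:
From the singleton clause (p6), p6 = 1.
Case p3 = 0:
From the singleton clause (p2), p2 = 1.
This assignment satisfies each clause.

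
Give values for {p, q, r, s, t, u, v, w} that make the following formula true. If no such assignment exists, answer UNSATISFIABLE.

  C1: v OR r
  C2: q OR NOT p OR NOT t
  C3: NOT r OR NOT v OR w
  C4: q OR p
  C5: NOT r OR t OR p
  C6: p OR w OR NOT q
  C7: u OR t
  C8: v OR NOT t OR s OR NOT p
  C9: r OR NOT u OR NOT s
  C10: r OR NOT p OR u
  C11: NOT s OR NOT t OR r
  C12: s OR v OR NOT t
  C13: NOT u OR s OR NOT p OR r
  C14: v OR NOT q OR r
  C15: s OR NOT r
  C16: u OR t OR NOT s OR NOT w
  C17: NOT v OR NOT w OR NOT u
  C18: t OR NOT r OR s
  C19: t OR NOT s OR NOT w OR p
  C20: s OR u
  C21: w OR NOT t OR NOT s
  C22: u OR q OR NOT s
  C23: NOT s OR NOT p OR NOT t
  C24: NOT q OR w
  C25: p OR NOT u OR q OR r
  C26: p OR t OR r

Case v = true:
Case r = true:
Unit clause (w) forces w = true.
Unit clause (s) forces s = true.
Unit clause (NOT u) forces u = false.
Unit clause (t) forces t = true.
Unit clause (q) forces q = true.
Unit clause (NOT p) forces p = false.
All clauses are satisfied.

p=false, q=true, r=true, s=true, t=true, u=false, v=true, w=true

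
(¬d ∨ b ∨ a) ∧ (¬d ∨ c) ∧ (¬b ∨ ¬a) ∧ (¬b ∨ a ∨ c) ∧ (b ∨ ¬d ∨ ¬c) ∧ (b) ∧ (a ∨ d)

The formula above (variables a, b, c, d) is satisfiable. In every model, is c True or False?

True

Suppose c = False.
Unit clause (¬d) forces d = False.
Unit clause (b) forces b = True.
Unit clause (¬a) forces a = False.
That conflicts with the unit clause (a).
So every satisfying assignment has c = True.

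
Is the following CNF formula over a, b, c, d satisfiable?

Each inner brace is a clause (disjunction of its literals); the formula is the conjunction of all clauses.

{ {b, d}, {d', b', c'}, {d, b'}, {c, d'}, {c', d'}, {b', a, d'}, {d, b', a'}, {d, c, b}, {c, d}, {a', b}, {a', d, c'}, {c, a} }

Case b = 1:
The clause (d) is unit, so d = 1.
The clause (c') is unit, so c = 0.
But (c) is also a unit clause — contradiction.
Backtrack on b: now try b = 0.
The clause (d) is unit, so d = 1.
The clause (c) is unit, so c = 1.
But (c') is also a unit clause — contradiction.
Either choice for b ends in contradiction.
No assignment satisfies every clause.

No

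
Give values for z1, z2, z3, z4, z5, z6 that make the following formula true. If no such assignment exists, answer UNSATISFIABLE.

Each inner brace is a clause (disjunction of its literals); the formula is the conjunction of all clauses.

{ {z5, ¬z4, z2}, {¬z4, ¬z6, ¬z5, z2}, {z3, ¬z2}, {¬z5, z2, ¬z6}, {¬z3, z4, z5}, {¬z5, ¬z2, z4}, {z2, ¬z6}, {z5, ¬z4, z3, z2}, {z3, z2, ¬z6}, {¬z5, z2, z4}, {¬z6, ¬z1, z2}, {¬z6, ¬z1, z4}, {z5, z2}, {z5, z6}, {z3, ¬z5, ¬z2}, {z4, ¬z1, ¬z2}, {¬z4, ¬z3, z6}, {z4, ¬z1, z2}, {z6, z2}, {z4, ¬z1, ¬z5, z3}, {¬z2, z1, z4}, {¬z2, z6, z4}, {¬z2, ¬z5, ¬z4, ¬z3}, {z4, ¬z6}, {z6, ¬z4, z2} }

z1=False, z2=True, z3=True, z4=True, z5=False, z6=True

Case z3 = True:
Case z4 = True:
Unit clause (z6) forces z6 = True.
Unit clause (z2) forces z2 = True.
Unit clause (¬z5) forces z5 = False.
No clause remains; z1 is free.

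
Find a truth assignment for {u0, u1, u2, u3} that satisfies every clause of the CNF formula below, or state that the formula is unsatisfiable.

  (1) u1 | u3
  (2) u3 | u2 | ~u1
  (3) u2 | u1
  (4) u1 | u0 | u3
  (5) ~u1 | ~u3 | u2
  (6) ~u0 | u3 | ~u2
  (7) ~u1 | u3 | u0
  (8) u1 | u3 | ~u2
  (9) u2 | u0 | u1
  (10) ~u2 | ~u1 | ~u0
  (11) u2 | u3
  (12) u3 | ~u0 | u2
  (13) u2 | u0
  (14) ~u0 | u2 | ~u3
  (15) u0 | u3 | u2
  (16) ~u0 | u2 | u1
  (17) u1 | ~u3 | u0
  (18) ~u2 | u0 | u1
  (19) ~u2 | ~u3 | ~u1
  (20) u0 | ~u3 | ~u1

Suppose u1 = 0.
From the singleton clause (u3), u3 = 1.
From the singleton clause (u2), u2 = 1.
From the singleton clause (u0), u0 = 1.
Every clause now holds.

u0=1, u1=0, u2=1, u3=1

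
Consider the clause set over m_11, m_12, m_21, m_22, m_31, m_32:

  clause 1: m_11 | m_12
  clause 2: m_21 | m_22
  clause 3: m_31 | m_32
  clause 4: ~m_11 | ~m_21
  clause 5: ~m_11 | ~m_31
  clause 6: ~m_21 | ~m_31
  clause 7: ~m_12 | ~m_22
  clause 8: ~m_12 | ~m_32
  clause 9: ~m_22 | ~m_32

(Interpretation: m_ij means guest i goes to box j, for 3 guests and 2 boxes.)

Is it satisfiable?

No

Branch on m_11: set m_11 = 1.
Unit clause (~m_21) forces m_21 = 0.
Unit clause (m_22) forces m_22 = 1.
Unit clause (~m_31) forces m_31 = 0.
Unit clause (m_32) forces m_32 = 1.
Now (~m_32) is unsatisfied and unit — conflict.
Undo m_11 and try m_11 = 0.
Unit clause (m_12) forces m_12 = 1.
Unit clause (~m_22) forces m_22 = 0.
Unit clause (m_21) forces m_21 = 1.
Unit clause (~m_31) forces m_31 = 0.
Unit clause (m_32) forces m_32 = 1.
Now (~m_32) is unsatisfied and unit — conflict.
Neither m_11 = 1 nor m_11 = 0 works.
No assignment satisfies every clause.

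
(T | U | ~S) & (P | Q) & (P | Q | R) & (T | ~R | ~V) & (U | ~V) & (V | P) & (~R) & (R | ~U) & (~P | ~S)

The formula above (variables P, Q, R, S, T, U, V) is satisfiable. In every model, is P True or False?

True

Suppose P = 0.
The clause (Q) is unit, so Q = 1.
The clause (V) is unit, so V = 1.
The clause (U) is unit, so U = 1.
The clause (~R) is unit, so R = 0.
Now (R) is unsatisfied and unit — conflict.
So every satisfying assignment has P = True.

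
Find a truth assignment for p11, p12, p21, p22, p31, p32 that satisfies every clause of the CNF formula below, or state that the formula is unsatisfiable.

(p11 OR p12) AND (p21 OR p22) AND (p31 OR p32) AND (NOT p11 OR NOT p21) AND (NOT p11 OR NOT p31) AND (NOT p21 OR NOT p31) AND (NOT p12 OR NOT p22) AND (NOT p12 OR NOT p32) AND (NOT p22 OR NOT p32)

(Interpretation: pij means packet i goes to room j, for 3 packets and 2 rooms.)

UNSATISFIABLE

Suppose p11 = true.
From the singleton clause (NOT p21), p21 = false.
From the singleton clause (p22), p22 = true.
From the singleton clause (NOT p31), p31 = false.
From the singleton clause (p32), p32 = true.
That conflicts with the unit clause (NOT p32).
So p11 must be the other value — set p11 = false.
From the singleton clause (p12), p12 = true.
From the singleton clause (NOT p22), p22 = false.
From the singleton clause (p21), p21 = true.
From the singleton clause (NOT p31), p31 = false.
From the singleton clause (p32), p32 = true.
That conflicts with the unit clause (NOT p32).
Neither p11 = true nor p11 = false works.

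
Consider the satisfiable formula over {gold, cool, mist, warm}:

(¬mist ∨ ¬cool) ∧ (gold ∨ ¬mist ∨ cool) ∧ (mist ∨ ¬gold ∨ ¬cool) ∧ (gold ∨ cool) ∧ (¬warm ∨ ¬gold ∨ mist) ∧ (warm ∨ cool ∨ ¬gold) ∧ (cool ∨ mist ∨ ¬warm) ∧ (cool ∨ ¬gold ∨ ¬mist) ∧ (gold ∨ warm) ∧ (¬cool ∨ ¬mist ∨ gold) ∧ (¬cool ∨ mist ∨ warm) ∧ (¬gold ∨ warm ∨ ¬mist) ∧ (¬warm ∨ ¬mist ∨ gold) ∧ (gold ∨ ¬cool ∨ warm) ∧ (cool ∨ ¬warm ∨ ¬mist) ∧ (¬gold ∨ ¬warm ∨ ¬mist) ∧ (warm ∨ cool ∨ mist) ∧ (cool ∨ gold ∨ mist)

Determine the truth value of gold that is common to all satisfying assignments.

False

Suppose gold = True.
Try mist = False.
Unit clause (¬cool) forces cool = False.
Unit clause (¬warm) forces warm = False.
That conflicts with the unit clause (warm).
Undo mist and try mist = True.
Unit clause (¬cool) forces cool = False.
That conflicts with the unit clause (cool).
Both values of mist lead to a conflict.
So every satisfying assignment has gold = False.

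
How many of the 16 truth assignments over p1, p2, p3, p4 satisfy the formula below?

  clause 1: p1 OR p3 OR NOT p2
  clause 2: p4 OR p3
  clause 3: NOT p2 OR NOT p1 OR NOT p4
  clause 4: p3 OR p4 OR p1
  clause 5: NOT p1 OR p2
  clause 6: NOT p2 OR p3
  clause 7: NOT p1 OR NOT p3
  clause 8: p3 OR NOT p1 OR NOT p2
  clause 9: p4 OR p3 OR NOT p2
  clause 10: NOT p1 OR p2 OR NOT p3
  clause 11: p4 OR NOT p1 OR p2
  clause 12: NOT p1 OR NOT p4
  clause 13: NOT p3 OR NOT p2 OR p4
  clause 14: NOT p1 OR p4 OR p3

4

There are 2^4 = 16 truth assignments over (p1, p2, p3, p4).
Check each against the 14 clauses (columns in the order p1, p2, p3, p4):
  F F F F  ✗ fails (p4 OR p3)
  F F F T  ✓ satisfies all
  F F T F  ✓ satisfies all
  F F T T  ✓ satisfies all
  F T F F  ✗ fails (p1 OR p3 OR NOT p2)
  F T F T  ✗ fails (p1 OR p3 OR NOT p2)
  F T T F  ✗ fails (NOT p3 OR NOT p2 OR p4)
  F T T T  ✓ satisfies all
  T F F F  ✗ fails (p4 OR p3)
  T F F T  ✗ fails (NOT p1 OR p2)
  T F T F  ✗ fails (NOT p1 OR p2)
  T F T T  ✗ fails (NOT p1 OR p2)
  T T F F  ✗ fails (p4 OR p3)
  T T F T  ✗ fails (NOT p2 OR NOT p1 OR NOT p4)
  T T T F  ✗ fails (NOT p1 OR NOT p3)
  T T T T  ✗ fails (NOT p2 OR NOT p1 OR NOT p4)
4 of the 16 rows are models.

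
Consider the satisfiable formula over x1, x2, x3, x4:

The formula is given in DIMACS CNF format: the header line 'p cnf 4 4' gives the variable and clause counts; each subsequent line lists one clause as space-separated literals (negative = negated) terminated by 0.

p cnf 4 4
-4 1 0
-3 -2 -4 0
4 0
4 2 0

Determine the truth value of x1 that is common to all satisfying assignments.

Suppose x1 = False.
(¬x4) alone gives x4 = False.
But (x4) is also a unit clause — contradiction.
So every satisfying assignment has x1 = True.

True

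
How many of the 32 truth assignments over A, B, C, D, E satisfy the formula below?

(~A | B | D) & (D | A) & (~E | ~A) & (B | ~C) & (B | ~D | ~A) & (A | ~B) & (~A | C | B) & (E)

1

There are 2^5 = 32 truth assignments over (A, B, C, D, E).
Split on B. With B = 1, the clauses containing B are satisfied and ~B drops from the rest; 0 of the 2^4 = 16 assignments to the other variables satisfy what remains.
With B = 0, by the same count on the reduced clause set, 1 assignment works.
Total: 0 + 1 = 1.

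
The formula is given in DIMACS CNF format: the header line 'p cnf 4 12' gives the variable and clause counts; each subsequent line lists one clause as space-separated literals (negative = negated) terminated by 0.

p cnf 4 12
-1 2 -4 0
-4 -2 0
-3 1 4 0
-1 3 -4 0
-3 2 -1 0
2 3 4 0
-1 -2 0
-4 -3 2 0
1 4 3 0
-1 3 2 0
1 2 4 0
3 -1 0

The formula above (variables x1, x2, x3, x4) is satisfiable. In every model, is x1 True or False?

Suppose x1 = True.
Unit clause (¬x2) forces x2 = False.
Unit clause (¬x4) forces x4 = False.
Unit clause (¬x3) forces x3 = False.
But (x3) is also a unit clause — contradiction.
So every satisfying assignment has x1 = False.

False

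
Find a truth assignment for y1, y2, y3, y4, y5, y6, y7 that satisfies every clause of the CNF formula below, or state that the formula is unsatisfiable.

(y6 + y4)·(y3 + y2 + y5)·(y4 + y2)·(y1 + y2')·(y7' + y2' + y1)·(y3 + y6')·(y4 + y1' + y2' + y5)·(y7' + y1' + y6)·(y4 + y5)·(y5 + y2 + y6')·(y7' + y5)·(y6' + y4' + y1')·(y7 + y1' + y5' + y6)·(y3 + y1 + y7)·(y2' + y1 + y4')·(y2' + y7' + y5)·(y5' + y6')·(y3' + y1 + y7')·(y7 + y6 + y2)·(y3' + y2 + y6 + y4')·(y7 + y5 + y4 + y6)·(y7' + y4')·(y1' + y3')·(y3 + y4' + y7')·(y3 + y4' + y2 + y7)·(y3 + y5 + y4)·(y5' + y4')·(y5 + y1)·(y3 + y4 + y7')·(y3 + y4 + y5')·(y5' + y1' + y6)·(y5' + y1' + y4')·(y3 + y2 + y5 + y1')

Try y6 = 0.
The clause (y4) is unit, so y4 = 1.
The clause (y7') is unit, so y7 = 0.
The clause (y2) is unit, so y2 = 1.
The clause (y1) is unit, so y1 = 1.
The clause (y5') is unit, so y5 = 0.
The clause (y3') is unit, so y3 = 0.
Every clause now holds.

y1 ↦ 1,  y2 ↦ 1,  y3 ↦ 0,  y4 ↦ 1,  y5 ↦ 0,  y6 ↦ 0,  y7 ↦ 0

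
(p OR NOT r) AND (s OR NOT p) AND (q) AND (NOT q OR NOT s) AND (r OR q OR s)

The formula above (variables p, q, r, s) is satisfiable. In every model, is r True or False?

Suppose r = true.
(p) alone gives p = true.
(s) alone gives s = true.
(q) alone gives q = true.
But (NOT q) is also a unit clause — contradiction.
So every satisfying assignment has r = False.

False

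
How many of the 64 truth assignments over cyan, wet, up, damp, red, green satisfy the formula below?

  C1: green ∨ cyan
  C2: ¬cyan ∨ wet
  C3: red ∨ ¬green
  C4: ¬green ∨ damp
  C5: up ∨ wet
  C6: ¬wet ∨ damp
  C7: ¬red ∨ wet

There are 2^6 = 64 truth assignments over (cyan, wet, up, damp, red, green).
Split on wet. With wet = True, the clauses containing wet are satisfied and ¬wet drops from the rest; 8 of the 2^5 = 32 assignments to the other variables satisfy what remains.
With wet = False, by the same count on the reduced clause set, 0 assignments work.
(One model: cyan=F, wet=T, up=F, damp=T, red=T, green=T.)
Total: 8 + 0 = 8.

8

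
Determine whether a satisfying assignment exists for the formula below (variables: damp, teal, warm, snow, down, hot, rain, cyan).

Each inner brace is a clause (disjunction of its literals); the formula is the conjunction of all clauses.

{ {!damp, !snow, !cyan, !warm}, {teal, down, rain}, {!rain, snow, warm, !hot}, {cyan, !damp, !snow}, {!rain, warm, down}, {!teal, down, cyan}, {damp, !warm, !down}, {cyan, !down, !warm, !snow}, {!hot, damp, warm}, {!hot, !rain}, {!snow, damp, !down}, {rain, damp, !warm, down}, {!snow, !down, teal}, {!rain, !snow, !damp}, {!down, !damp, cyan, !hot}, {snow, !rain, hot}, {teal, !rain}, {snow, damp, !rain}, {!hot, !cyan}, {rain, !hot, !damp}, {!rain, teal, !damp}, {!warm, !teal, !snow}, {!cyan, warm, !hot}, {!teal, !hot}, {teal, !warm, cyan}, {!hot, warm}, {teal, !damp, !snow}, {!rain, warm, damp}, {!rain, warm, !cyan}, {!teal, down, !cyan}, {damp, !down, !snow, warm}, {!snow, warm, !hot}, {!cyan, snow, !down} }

Branch on hot: set hot = false.
Branch on snow: set snow = false.
The clause (!rain) is unit, so rain = false.
Branch on teal: set teal = true.
Branch on down: set down = true.
The clause (!cyan) is unit, so cyan = false.
Branch on damp: set damp = false.
The clause (!warm) is unit, so warm = false.
This assignment satisfies each clause.
A satisfying assignment: damp: false,  teal: true,  warm: false,  snow: false,  down: true,  hot: false,  rain: false,  cyan: false.

Yes, satisfiable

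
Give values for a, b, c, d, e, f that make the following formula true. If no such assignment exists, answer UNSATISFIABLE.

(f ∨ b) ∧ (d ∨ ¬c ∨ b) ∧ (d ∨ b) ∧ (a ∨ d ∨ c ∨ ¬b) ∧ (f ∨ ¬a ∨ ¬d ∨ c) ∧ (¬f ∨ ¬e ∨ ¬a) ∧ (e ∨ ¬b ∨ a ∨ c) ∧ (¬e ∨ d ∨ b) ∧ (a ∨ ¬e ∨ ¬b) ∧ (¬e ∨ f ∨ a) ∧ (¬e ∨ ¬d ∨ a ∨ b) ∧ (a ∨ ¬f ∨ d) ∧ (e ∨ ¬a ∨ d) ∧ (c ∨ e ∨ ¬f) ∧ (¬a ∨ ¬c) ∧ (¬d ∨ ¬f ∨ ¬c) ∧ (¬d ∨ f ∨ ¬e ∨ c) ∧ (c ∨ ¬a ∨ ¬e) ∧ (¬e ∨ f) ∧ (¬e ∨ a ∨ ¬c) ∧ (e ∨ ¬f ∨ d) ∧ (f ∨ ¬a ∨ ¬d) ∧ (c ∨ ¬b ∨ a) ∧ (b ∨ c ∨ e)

Branch on f: set f = False.
Unit clause (b) forces b = True.
Unit clause (¬e) forces e = False.
Branch on a: set a = False.
Unit clause (c) forces c = True.
Every clause is now satisfied; d is unconstrained.

a ↦ False,  b ↦ True,  c ↦ True,  d ↦ False,  e ↦ False,  f ↦ False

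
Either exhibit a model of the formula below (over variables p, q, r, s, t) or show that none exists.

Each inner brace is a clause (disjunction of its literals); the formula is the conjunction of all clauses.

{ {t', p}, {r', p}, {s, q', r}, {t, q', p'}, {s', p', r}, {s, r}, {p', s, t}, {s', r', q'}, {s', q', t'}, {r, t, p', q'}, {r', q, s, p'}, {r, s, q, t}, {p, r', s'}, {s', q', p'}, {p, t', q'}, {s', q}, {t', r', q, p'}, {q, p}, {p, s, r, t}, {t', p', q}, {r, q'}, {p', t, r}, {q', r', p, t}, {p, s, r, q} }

Suppose t = 1.
Unit clause (p) forces p = 1.
Unit clause (q) forces q = 1.
Unit clause (s') forces s = 0.
Unit clause (r) forces r = 1.
This assignment satisfies each clause.

p=1; q=1; r=1; s=0; t=1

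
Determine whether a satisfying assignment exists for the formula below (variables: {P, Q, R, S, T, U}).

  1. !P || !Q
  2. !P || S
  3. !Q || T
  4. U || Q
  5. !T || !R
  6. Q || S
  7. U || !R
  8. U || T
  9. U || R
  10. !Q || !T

Yes

Try P = true.
(!Q) alone gives Q = false.
(S) alone gives S = true.
(U) alone gives U = true.
Try T = false.
No clause remains; R is free.
A satisfying assignment: P=true, Q=false, R=false, S=true, T=false, U=true.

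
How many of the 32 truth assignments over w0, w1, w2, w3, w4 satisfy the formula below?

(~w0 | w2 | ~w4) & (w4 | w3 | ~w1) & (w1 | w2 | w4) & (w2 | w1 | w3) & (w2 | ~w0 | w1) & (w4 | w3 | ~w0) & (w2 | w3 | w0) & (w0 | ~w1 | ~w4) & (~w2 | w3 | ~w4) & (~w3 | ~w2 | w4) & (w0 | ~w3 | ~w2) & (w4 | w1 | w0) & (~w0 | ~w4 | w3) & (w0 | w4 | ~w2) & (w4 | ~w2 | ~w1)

5

There are 2^5 = 32 truth assignments over (w0, w1, w2, w3, w4).
Split on w3. With w3 = 1, the clauses containing w3 are satisfied and ~w3 drops from the rest; 5 of the 2^4 = 16 assignments to the other variables satisfy what remains.
With w3 = 0, by the same count on the reduced clause set, 0 assignments work.
(One model: w0=F, w1=F, w2=F, w3=T, w4=T.)
Total: 5 + 0 = 5.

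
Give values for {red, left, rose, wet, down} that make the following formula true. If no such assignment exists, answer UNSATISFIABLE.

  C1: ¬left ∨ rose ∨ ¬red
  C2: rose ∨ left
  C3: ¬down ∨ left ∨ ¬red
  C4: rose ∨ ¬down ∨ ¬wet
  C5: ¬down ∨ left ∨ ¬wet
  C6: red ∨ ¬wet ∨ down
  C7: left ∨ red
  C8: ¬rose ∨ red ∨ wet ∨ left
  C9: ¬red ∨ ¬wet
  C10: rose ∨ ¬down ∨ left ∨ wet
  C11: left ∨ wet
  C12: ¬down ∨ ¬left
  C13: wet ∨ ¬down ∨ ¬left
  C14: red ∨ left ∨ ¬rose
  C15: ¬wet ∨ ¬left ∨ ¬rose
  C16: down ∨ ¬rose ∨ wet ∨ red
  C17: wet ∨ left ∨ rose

red=True; left=True; rose=True; wet=False; down=False

Suppose rose = True.
Suppose left = True.
(¬down) alone gives down = False.
(¬wet) alone gives wet = False.
(red) alone gives red = True.
This assignment satisfies each clause.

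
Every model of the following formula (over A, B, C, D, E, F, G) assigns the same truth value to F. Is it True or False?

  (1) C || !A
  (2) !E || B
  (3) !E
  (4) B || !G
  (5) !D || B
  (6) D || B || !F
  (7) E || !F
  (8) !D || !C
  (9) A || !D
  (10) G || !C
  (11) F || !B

Suppose F = true.
From the singleton clause (!E), E = false.
But (E) is also a unit clause — contradiction.
So every satisfying assignment has F = False.

False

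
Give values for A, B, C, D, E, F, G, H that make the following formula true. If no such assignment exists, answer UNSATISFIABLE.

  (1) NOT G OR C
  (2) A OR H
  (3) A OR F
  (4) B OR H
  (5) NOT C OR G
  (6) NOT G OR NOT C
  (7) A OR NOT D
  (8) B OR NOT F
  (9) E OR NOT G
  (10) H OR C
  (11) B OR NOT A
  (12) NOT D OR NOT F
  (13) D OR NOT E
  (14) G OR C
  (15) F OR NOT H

Branch on G: set G = false.
(NOT C) alone gives C = false.
Now (C) is unsatisfied and unit — conflict.
So G must be the other value — set G = true.
(C) alone gives C = true.
Now (NOT C) is unsatisfied and unit — conflict.
Neither G = true nor G = false works.

UNSATISFIABLE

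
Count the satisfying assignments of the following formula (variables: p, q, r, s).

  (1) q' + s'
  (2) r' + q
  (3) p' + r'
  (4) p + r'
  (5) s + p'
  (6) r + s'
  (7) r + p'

2

There are 2^4 = 16 truth assignments over (p, q, r, s).
Check each against the 7 clauses (columns in the order p, q, r, s):
  F F F F  ✓ satisfies all
  F F F T  ✗ fails (r + s')
  F F T F  ✗ fails (r' + q)
  F F T T  ✗ fails (r' + q)
  F T F F  ✓ satisfies all
  F T F T  ✗ fails (q' + s')
  F T T F  ✗ fails (p + r')
  F T T T  ✗ fails (q' + s')
  T F F F  ✗ fails (s + p')
  T F F T  ✗ fails (r + s')
  T F T F  ✗ fails (r' + q)
  T F T T  ✗ fails (r' + q)
  T T F F  ✗ fails (s + p')
  T T F T  ✗ fails (q' + s')
  T T T F  ✗ fails (p' + r')
  T T T T  ✗ fails (q' + s')
2 of the 16 rows are models.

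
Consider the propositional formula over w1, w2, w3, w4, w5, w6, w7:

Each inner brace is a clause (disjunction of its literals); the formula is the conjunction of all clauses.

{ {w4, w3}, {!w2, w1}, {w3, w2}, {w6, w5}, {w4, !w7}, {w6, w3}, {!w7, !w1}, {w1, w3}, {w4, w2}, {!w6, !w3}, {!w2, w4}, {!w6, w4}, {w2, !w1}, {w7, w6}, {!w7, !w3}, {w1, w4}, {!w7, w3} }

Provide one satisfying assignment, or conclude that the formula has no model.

w1=true; w2=true; w3=false; w4=true; w5=false; w6=true; w7=false

Suppose w4 = true.
Suppose w2 = true.
Unit clause (w1) forces w1 = true.
Unit clause (!w7) forces w7 = false.
Unit clause (w6) forces w6 = true.
Unit clause (!w3) forces w3 = false.
No clause remains; w5 is free.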